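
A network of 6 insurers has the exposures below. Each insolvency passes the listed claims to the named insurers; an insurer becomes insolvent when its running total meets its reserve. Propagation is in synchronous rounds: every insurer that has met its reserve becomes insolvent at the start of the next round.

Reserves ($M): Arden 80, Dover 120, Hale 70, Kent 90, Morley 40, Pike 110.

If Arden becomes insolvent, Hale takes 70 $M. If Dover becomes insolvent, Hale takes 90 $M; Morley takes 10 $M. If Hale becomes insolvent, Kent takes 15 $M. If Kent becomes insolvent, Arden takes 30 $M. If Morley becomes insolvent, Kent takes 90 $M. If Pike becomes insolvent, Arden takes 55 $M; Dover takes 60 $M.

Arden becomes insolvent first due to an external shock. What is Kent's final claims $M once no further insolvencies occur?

15

Round 1 — Arden becomes insolvent (initial).
  Hale: +70 → 70 ≥ 70
Round 2 — Hale becomes insolvent.
  Kent: +15 → 15 < 90
No further insolvencies.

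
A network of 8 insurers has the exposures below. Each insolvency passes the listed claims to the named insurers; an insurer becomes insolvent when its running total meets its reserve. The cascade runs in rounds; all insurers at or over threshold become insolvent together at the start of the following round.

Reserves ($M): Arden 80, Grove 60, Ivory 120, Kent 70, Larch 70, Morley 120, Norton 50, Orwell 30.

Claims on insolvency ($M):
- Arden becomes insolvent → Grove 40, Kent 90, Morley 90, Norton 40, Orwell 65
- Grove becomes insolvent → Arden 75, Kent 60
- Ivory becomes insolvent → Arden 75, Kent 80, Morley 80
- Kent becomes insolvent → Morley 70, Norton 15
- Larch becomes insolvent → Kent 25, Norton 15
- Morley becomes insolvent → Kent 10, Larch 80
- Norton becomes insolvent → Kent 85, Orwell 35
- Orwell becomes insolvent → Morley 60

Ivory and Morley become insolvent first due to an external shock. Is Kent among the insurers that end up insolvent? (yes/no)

Round 1 — Ivory, Morley become insolvent (initial).
  Arden: +75 → 75 < 80
  Kent: +80+10 → 90 ≥ 70
  Larch: +80 → 80 ≥ 70
Round 2 — Kent, Larch become insolvent.
  Norton: +15+15 → 30 < 50
No further insolvencies.

yes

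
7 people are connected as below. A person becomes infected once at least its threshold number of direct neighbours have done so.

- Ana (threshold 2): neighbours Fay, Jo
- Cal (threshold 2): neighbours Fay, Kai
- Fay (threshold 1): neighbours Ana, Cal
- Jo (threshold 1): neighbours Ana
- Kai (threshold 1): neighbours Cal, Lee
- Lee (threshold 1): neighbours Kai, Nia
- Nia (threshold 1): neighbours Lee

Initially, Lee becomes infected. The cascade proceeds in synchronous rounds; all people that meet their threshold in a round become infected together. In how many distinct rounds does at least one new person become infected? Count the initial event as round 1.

Round 1 — Lee becomes infected (initial).
Round 2 — checking thresholds:
  Kai: 1 of 2 neighbours ≥ 1, becomes infected.
  Nia: 1 of 1 neighbours ≥ 1, becomes infected.
Round 3 — no new infections; cascade stops.

2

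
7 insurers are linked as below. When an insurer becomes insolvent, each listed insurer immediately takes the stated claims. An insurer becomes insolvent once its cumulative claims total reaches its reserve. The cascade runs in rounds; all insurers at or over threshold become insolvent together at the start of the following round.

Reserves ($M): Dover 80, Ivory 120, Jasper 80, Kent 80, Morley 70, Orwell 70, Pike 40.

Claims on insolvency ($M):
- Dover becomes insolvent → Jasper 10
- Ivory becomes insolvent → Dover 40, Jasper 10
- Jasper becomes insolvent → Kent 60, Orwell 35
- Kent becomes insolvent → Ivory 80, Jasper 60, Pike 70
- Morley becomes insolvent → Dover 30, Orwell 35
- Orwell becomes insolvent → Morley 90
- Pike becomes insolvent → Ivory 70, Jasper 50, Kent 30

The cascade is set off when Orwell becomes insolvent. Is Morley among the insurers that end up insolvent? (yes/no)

Round 1 — Orwell becomes insolvent (initial).
  Morley: +90 → 90 ≥ 70
Round 2 — Morley becomes insolvent.
  Dover: +30 → 30 < 80
No further insolvencies.

yes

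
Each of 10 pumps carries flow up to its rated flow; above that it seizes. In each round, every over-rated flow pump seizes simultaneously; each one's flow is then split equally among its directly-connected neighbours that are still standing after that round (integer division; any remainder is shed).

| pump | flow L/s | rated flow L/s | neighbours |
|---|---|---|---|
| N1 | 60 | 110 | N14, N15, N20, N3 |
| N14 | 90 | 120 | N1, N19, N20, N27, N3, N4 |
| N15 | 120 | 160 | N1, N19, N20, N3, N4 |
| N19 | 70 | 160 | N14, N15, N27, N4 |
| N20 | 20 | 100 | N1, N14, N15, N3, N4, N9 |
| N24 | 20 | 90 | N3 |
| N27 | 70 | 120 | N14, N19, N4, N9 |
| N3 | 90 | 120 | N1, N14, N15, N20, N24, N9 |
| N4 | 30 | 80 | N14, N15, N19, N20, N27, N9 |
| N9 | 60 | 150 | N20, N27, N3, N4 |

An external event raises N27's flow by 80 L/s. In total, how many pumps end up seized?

Round 1 — N27 at 150 > 120. N27 seizes.
  N27 sheds 150 L/s to N14, N19, N4, N9: 37 each (2 lost).
    N14: 90+37 = 127 > 120
    N19: 70+37 = 107 ≤ 160
    N4: 30+37 = 67 ≤ 80
    N9: 60+37 = 97 ≤ 150
Round 2 — N14 seizes.
  N14 sheds 127 L/s to N1, N19, N20, N3, N4: 25 each (2 lost).
    N1: 60+25 = 85 ≤ 110
    N19: 107+25 = 132 ≤ 160
    N20: 20+25 = 45 ≤ 100
    N3: 90+25 = 115 ≤ 120
    N4: 67+25 = 92 > 80
Round 3 — N4 seizes.
  N4 sheds 92 L/s to N15, N19, N20, N9: 23 each.
    N15: 120+23 = 143 ≤ 160
    N19: 132+23 = 155 ≤ 160
    N20: 45+23 = 68 ≤ 100
    N9: 97+23 = 120 ≤ 150
No further seizures.

3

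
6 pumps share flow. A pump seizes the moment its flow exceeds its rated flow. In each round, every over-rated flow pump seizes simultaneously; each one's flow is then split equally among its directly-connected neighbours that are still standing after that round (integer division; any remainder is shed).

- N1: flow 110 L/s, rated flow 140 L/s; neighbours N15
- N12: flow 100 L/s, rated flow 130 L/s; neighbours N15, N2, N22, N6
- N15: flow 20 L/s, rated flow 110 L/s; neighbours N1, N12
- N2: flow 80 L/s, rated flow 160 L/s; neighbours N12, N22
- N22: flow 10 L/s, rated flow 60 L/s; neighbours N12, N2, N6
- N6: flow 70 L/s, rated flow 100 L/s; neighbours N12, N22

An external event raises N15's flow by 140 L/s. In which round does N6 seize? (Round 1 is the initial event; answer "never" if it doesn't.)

Round 1 — N15 at 160 > 110. N15 seizes.
  N15 sheds 160 L/s to N1, N12: 80 each.
    N1: 110+80 = 190 > 140
    N12: 100+80 = 180 > 130
Round 2 — N1, N12 seize.
  N1 sheds 190 L/s: no online neighbours, lost.
  N12 sheds 180 L/s to N2, N22, N6: 60 each.
    N2: 80+60 = 140 ≤ 160
    N22: 10+60 = 70 > 60
    N6: 70+60 = 130 > 100
Round 3 — N22, N6 seize.
  N22 sheds 70 L/s to N2: 70 each.
    N2: 140+70 = 210 > 160
  N6 sheds 130 L/s: no online neighbours, lost.
Round 4 — N2 seizes.
  N2 sheds 210 L/s: no online neighbours, lost.
No further seizures.

3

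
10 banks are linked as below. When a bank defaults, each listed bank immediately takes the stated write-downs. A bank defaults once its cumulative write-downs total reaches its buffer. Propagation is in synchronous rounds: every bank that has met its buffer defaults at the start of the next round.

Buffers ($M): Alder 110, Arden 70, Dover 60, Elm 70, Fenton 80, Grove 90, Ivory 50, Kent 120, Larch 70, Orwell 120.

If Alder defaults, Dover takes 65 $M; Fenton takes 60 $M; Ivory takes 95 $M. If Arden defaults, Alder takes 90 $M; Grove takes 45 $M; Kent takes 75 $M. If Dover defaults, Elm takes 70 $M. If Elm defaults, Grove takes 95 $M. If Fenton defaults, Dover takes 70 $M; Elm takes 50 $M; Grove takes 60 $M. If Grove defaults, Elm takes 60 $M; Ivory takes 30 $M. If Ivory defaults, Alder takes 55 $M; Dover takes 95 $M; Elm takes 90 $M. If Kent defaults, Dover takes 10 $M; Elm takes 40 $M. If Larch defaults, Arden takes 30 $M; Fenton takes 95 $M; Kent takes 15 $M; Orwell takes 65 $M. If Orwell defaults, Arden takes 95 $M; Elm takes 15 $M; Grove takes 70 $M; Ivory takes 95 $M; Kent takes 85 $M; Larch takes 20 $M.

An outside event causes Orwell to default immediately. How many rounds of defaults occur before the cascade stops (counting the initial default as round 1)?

Round 1 — Orwell defaults (initial).
  Arden: +95 → 95 ≥ 70
  Elm: +15 → 15 < 70
  Grove: +70 → 70 < 90
  Ivory: +95 → 95 ≥ 50
  Kent: +85 → 85 < 120
  Larch: +20 → 20 < 70
Round 2 — Arden, Ivory default.
  Alder: +90+55 → 145 ≥ 110
  Dover: +95 → 95 ≥ 60
  Elm: +90 → 105 ≥ 70
  Grove: +45 → 115 ≥ 90
  Kent: +75 → 160 ≥ 120
Round 3 — Alder, Dover, Elm, Grove, Kent default.
  Fenton: +60 → 60 < 80
No further defaults.

3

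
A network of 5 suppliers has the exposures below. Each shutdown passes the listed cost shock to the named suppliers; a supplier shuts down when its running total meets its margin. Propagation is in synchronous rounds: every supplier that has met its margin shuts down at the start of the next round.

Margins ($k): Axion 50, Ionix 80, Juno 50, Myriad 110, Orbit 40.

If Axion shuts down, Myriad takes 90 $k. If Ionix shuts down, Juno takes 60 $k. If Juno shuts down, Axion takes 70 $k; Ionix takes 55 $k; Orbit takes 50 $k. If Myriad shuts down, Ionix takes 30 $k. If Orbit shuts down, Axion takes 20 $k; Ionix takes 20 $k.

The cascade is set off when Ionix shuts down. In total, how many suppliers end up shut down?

Round 1 — Ionix shuts down (initial).
  Juno: +60 → 60 ≥ 50
Round 2 — Juno shuts down.
  Axion: +70 → 70 ≥ 50
  Orbit: +50 → 50 ≥ 40
Round 3 — Axion, Orbit shut down.
  Myriad: +90 → 90 < 110
No further shutdowns.

4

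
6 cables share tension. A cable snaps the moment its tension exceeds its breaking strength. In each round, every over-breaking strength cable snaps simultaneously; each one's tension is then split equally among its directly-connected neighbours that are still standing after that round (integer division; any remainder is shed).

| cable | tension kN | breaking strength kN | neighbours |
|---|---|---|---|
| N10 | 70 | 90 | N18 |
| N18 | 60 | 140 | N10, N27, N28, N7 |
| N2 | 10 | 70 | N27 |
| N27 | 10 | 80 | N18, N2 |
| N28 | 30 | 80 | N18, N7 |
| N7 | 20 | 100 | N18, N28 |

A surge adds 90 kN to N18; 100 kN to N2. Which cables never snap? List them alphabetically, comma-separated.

N28, N7

Round 1 — N18 at 150 > 140; N2 at 110 > 70. N18, N2 snap.
  N18 sheds 150 kN to N10, N27, N28, N7: 37 each (2 lost).
    N10: 70+37 = 107 > 90
    N27: 10+37 = 47 ≤ 80
    N28: 30+37 = 67 ≤ 80
    N7: 20+37 = 57 ≤ 100
  N2 sheds 110 kN to N27: 110 each.
    N27: 47+110 = 157 > 80
Round 2 — N10, N27 snap.
  N10 sheds 107 kN: no online neighbours, lost.
  N27 sheds 157 kN: no online neighbours, lost.
No further breaks.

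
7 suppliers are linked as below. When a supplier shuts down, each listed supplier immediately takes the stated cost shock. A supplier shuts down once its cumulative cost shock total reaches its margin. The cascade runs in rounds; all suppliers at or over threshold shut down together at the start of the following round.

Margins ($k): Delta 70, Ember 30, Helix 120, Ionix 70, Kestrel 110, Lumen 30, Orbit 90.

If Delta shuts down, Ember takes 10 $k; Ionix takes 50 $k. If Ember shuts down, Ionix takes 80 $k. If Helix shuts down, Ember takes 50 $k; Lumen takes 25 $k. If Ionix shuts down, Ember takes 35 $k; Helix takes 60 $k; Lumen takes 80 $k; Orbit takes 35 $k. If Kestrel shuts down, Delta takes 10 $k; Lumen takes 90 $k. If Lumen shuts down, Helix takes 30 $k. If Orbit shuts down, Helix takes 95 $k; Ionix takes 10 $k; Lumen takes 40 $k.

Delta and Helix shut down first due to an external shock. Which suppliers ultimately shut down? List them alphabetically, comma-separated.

Round 1 — Delta, Helix shut down (initial).
  Ember: +10+50 → 60 ≥ 30
  Ionix: +50 → 50 < 70
  Lumen: +25 → 25 < 30
Round 2 — Ember shuts down.
  Ionix: +80 → 130 ≥ 70
Round 3 — Ionix shuts down.
  Lumen: +80 → 105 ≥ 30
  Orbit: +35 → 35 < 90
Round 4 — Lumen shuts down.
No further shutdowns.

Delta, Ember, Helix, Ionix, Lumen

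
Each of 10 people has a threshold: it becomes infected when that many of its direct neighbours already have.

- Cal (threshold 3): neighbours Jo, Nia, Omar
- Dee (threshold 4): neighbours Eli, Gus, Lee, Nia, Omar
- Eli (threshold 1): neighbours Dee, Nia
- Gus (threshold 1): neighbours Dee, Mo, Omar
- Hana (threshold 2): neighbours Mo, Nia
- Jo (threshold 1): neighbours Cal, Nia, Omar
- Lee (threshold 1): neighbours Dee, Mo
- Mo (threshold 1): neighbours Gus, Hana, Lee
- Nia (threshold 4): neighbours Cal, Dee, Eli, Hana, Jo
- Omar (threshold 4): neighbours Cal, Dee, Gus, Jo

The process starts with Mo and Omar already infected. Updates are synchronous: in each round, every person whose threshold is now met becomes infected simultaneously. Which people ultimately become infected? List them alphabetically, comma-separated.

Round 1 — Mo, Omar become infected (initial).
Round 2 — checking thresholds:
  Cal: 1 of 3 neighbours < 3, holds.
  Dee: 1 of 5 neighbours < 4, holds.
  Gus: 2 of 3 neighbours ≥ 1, becomes infected.
  Hana: 1 of 2 neighbours < 2, holds.
  Jo: 1 of 3 neighbours ≥ 1, becomes infected.
  Lee: 1 of 2 neighbours ≥ 1, becomes infected.
Round 3 — no new infections; cascade stops.

Gus, Jo, Lee, Mo, Omar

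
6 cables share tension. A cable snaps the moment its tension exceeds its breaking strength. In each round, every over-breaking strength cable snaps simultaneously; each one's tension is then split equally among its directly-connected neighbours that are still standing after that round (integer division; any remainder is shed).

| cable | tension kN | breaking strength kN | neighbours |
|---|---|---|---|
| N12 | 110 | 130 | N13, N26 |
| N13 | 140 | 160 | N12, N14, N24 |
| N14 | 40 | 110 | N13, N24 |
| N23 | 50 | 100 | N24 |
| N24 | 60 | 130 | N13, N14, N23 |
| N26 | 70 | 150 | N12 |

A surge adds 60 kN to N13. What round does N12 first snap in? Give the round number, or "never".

Round 1 — N13 at 200 > 160. N13 snaps.
  N13 sheds 200 kN to N12, N14, N24: 66 each (2 lost).
    N12: 110+66 = 176 > 130
    N14: 40+66 = 106 ≤ 110
    N24: 60+66 = 126 ≤ 130
Round 2 — N12 snaps.
  N12 sheds 176 kN to N26: 176 each.
    N26: 70+176 = 246 > 150
Round 3 — N26 snaps.
  N26 sheds 246 kN: no online neighbours, lost.
No further breaks.

2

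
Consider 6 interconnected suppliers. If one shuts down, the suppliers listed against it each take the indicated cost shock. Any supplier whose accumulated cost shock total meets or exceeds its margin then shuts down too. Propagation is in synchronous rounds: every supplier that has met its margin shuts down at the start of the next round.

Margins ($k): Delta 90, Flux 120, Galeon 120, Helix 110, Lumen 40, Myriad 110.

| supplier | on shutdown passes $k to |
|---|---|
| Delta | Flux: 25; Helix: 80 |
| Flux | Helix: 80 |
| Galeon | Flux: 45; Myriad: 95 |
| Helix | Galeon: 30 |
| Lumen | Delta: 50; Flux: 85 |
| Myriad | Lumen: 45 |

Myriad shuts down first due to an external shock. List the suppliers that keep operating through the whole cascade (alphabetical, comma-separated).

Delta, Flux, Galeon, Helix

Round 1 — Myriad shuts down (initial).
  Lumen: +45 → 45 ≥ 40
Round 2 — Lumen shuts down.
  Delta: +50 → 50 < 90
  Flux: +85 → 85 < 120
No further shutdowns.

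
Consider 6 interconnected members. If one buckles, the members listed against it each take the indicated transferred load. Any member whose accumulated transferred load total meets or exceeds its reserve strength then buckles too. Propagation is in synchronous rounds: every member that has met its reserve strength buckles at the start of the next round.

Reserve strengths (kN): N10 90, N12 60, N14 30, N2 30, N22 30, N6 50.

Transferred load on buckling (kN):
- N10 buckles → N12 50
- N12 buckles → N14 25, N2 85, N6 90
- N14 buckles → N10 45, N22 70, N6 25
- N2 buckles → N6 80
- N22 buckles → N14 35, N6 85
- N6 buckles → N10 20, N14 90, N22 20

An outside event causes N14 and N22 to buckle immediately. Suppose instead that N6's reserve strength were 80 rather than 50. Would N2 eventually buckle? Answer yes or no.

no

With N6's reserve strength at 80:
Round 1 — N14, N22 buckle (initial).
  N10: +45 → 45 < 90
  N6: +25+85 → 110 ≥ 80
Round 2 — N6 buckles.
  N10: +20 → 65 < 90
No further bucklings.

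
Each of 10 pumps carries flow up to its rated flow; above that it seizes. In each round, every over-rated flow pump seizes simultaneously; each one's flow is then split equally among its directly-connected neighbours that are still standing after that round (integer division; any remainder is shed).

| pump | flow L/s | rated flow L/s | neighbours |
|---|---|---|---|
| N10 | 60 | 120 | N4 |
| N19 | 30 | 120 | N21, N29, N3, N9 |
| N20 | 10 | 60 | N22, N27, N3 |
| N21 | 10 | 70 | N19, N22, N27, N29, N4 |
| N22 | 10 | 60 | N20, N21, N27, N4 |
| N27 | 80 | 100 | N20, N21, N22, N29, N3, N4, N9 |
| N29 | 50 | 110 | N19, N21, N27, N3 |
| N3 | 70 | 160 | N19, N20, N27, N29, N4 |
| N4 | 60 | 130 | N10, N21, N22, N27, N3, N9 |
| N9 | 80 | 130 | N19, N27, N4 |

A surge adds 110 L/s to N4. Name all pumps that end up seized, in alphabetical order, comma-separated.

Round 1 — N4 at 170 > 130. N4 seizes.
  N4 sheds 170 L/s to N10, N21, N22, N27, N3, N9: 28 each (2 lost).
    N10: 60+28 = 88 ≤ 120
    N21: 10+28 = 38 ≤ 70
    N22: 10+28 = 38 ≤ 60
    N27: 80+28 = 108 > 100
    N3: 70+28 = 98 ≤ 160
    N9: 80+28 = 108 ≤ 130
Round 2 — N27 seizes.
  N27 sheds 108 L/s to N20, N21, N22, N29, N3, N9: 18 each.
    N20: 10+18 = 28 ≤ 60
    N21: 38+18 = 56 ≤ 70
    N22: 38+18 = 56 ≤ 60
    N29: 50+18 = 68 ≤ 110
    N3: 98+18 = 116 ≤ 160
    N9: 108+18 = 126 ≤ 130
No further seizures.

N27, N4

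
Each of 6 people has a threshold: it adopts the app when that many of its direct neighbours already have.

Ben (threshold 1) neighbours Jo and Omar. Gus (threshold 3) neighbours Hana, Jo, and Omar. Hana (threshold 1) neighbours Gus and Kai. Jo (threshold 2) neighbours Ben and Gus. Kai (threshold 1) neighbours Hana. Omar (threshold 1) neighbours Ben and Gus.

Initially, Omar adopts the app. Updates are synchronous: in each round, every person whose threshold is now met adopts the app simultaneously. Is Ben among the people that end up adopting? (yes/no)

yes

Round 1 — Omar adopts the app (initial).
Round 2 — checking thresholds:
  Ben: 1 of 2 neighbours ≥ 1, adopts the app.
  Gus: 1 of 3 neighbours < 3, not yet.
Round 3 — no new adoptions; cascade stops.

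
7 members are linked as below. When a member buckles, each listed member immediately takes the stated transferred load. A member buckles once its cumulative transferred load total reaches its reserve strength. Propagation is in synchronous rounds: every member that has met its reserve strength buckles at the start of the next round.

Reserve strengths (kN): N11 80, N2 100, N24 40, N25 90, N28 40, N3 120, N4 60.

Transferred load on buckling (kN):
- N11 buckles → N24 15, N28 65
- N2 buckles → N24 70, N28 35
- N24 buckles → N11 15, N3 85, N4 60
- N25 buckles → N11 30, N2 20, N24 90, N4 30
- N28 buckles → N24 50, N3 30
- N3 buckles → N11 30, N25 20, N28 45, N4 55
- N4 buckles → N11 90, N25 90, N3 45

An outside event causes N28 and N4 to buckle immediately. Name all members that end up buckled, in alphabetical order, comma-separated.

N11, N24, N25, N28, N3, N4

Round 1 — N28, N4 buckle (initial).
  N11: +90 → 90 ≥ 80
  N24: +50 → 50 ≥ 40
  N25: +90 → 90 ≥ 90
  N3: +30+45 → 75 < 120
Round 2 — N11, N24, N25 buckle.
  N2: +20 → 20 < 100
  N3: +85 → 160 ≥ 120
Round 3 — N3 buckles.
No further bucklings.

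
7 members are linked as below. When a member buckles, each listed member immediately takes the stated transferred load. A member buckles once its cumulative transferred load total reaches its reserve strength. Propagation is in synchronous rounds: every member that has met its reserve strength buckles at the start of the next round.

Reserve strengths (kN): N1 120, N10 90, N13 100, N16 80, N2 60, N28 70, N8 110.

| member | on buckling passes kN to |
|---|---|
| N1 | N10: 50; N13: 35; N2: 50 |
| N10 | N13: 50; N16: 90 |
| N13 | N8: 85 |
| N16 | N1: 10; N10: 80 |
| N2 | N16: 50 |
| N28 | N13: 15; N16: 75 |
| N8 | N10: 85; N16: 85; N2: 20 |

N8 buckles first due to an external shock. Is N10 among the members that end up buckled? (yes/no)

yes

Round 1 — N8 buckles (initial).
  N10: +85 → 85 < 90
  N16: +85 → 85 ≥ 80
  N2: +20 → 20 < 60
Round 2 — N16 buckles.
  N1: +10 → 10 < 120
  N10: +80 → 165 ≥ 90
Round 3 — N10 buckles.
  N13: +50 → 50 < 100
No further bucklings.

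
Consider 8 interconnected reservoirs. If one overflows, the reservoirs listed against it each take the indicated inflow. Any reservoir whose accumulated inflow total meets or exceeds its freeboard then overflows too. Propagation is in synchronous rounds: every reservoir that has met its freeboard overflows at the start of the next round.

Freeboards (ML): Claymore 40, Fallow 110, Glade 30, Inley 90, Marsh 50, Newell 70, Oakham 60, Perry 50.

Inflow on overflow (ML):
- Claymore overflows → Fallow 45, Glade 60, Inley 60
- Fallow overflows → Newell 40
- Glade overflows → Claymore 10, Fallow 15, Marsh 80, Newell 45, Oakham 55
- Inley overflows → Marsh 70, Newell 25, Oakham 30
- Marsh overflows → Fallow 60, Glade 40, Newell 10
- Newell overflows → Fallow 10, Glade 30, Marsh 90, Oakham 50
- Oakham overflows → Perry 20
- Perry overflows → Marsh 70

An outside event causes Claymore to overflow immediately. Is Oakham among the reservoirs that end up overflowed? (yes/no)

Round 1 — Claymore overflows (initial).
  Fallow: +45 → 45 < 110
  Glade: +60 → 60 ≥ 30
  Inley: +60 → 60 < 90
Round 2 — Glade overflows.
  Fallow: +15 → 60 < 110
  Marsh: +80 → 80 ≥ 50
  Newell: +45 → 45 < 70
  Oakham: +55 → 55 < 60
Round 3 — Marsh overflows.
  Fallow: +60 → 120 ≥ 110
  Newell: +10 → 55 < 70
Round 4 — Fallow overflows.
  Newell: +40 → 95 ≥ 70
Round 5 — Newell overflows.
  Oakham: +50 → 105 ≥ 60
Round 6 — Oakham overflows.
  Perry: +20 → 20 < 50
No further overflows.

yes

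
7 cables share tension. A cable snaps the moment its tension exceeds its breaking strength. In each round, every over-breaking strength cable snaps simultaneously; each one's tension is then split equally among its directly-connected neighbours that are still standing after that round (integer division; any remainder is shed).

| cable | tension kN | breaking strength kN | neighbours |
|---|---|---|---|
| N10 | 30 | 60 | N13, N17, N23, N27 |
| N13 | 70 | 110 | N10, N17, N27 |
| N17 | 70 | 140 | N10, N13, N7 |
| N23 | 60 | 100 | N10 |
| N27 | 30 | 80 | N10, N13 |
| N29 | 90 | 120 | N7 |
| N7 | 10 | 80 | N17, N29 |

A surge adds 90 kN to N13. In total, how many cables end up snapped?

7

Round 1 — N13 at 160 > 110. N13 snaps.
  N13 sheds 160 kN to N10, N17, N27: 53 each (1 lost).
    N10: 30+53 = 83 > 60
    N17: 70+53 = 123 ≤ 140
    N27: 30+53 = 83 > 80
Round 2 — N10, N27 snap.
  N10 sheds 83 kN to N17, N23: 41 each (1 lost).
    N17: 123+41 = 164 > 140
    N23: 60+41 = 101 > 100
  N27 sheds 83 kN: no online neighbours, lost.
Round 3 — N17, N23 snap.
  N17 sheds 164 kN to N7: 164 each.
    N7: 10+164 = 174 > 80
  N23 sheds 101 kN: no online neighbours, lost.
Round 4 — N7 snaps.
  N7 sheds 174 kN to N29: 174 each.
    N29: 90+174 = 264 > 120
Round 5 — N29 snaps.
  N29 sheds 264 kN: no online neighbours, lost.
No further breaks.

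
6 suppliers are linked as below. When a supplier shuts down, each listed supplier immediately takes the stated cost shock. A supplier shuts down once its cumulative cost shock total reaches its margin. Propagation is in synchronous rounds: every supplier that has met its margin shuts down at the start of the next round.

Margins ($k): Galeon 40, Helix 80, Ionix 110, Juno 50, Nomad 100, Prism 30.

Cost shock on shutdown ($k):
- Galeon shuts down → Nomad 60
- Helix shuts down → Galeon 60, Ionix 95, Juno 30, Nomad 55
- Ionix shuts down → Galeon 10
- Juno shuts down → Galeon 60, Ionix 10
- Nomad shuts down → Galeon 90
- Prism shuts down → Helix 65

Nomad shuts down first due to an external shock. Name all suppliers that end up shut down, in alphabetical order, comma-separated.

Galeon, Nomad

Round 1 — Nomad shuts down (initial).
  Galeon: +90 → 90 ≥ 40
Round 2 — Galeon shuts down.
No further shutdowns.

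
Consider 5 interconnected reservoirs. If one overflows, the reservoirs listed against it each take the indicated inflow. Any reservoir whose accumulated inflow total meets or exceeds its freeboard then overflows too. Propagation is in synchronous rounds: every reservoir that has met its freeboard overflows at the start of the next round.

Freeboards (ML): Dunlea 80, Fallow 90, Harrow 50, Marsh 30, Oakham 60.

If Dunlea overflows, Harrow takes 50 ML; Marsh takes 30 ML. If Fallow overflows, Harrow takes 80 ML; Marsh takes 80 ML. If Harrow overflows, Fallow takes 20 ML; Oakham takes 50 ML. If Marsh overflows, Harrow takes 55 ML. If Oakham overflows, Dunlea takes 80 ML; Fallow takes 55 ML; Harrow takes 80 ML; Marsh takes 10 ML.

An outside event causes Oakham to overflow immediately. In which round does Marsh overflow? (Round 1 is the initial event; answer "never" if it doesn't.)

3

Round 1 — Oakham overflows (initial).
  Dunlea: +80 → 80 ≥ 80
  Fallow: +55 → 55 < 90
  Harrow: +80 → 80 ≥ 50
  Marsh: +10 → 10 < 30
Round 2 — Dunlea, Harrow overflow.
  Fallow: +20 → 75 < 90
  Marsh: +30 → 40 ≥ 30
Round 3 — Marsh overflows.
No further overflows.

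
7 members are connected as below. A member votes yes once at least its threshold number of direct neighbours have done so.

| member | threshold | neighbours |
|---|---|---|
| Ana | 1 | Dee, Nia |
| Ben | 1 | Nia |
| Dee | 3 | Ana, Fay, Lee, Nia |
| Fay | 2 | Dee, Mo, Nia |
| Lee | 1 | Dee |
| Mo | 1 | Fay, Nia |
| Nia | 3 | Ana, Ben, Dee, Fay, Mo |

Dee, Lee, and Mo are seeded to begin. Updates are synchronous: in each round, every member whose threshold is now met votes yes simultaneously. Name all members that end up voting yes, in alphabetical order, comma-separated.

Ana, Ben, Dee, Fay, Lee, Mo, Nia

Round 1 — Dee, Lee, Mo vote yes (initial).
Round 2 — checking thresholds:
  Ana: 1 of 2 neighbours ≥ 1, votes yes.
  Fay: 2 of 3 neighbours ≥ 2, votes yes.
  Nia: 2 of 5 neighbours < 3, below threshold.
Round 3 — checking thresholds:
  Nia: 4 of 5 neighbours ≥ 3, votes yes.
Round 4 — checking thresholds:
  Ben: 1 of 1 neighbours ≥ 1, votes yes.
Round 5 — no new yes votes; cascade stops.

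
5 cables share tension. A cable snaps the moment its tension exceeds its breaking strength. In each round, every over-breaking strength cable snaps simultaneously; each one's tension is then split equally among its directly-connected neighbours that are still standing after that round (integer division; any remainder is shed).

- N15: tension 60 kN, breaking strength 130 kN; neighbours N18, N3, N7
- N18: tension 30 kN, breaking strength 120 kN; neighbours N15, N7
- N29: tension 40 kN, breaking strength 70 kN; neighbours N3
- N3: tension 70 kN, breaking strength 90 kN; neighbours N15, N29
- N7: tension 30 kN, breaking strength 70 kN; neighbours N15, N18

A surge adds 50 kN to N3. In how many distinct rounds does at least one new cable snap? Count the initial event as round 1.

Round 1 — N3 at 120 > 90. N3 snaps.
  N3 sheds 120 kN to N15, N29: 60 each.
    N15: 60+60 = 120 ≤ 130
    N29: 40+60 = 100 > 70
Round 2 — N29 snaps.
  N29 sheds 100 kN: no online neighbours, lost.
No further breaks.

2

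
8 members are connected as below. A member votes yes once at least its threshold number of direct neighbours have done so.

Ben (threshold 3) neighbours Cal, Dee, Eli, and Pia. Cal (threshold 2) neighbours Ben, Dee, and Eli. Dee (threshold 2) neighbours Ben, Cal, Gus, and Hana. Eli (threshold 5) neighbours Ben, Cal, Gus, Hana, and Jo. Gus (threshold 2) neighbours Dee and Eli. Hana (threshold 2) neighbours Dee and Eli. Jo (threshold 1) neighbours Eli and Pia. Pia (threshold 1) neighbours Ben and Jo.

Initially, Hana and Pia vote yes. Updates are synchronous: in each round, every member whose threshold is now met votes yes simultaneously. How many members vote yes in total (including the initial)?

Round 1 — Hana, Pia vote yes (initial).
Round 2 — checking thresholds:
  Ben: 1 of 4 neighbours < 3, holds.
  Dee: 1 of 4 neighbours < 2, holds.
  Eli: 1 of 5 neighbours < 5, holds.
  Jo: 1 of 2 neighbours ≥ 1, votes yes.
Round 3 — no new yes votes; cascade stops.

3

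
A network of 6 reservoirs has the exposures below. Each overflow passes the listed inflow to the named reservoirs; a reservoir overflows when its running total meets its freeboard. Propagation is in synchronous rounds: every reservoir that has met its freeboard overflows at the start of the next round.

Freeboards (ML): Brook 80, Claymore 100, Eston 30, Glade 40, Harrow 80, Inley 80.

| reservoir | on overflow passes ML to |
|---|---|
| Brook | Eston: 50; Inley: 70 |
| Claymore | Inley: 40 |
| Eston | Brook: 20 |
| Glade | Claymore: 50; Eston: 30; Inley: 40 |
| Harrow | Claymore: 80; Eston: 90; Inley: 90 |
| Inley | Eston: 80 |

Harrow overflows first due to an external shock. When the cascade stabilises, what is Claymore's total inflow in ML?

80

Round 1 — Harrow overflows (initial).
  Claymore: +80 → 80 < 100
  Eston: +90 → 90 ≥ 30
  Inley: +90 → 90 ≥ 80
Round 2 — Eston, Inley overflow.
  Brook: +20 → 20 < 80
No further overflows.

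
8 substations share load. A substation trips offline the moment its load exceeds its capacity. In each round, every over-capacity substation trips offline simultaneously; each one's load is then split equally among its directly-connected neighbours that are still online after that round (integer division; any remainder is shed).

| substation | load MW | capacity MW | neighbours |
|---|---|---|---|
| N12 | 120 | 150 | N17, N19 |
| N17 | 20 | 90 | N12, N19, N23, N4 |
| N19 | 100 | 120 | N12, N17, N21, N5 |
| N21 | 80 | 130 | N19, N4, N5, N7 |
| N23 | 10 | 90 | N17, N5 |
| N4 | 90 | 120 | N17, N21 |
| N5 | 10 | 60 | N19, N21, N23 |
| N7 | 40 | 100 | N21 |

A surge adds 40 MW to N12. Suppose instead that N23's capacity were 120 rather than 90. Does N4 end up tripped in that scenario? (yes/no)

yes

With N23's capacity at 120:
Round 1 — N12 at 160 > 150. N12 trips offline.
  N12 sheds 160 MW to N17, N19: 80 each.
    N17: 20+80 = 100 > 90
    N19: 100+80 = 180 > 120
Round 2 — N17, N19 trip offline.
  N17 sheds 100 MW to N23, N4: 50 each.
    N23: 10+50 = 60 ≤ 120
    N4: 90+50 = 140 > 120
  N19 sheds 180 MW to N21, N5: 90 each.
    N21: 80+90 = 170 > 130
    N5: 10+90 = 100 > 60
Round 3 — N21, N4, N5 trip offline.
  N21 sheds 170 MW to N7: 170 each.
    N7: 40+170 = 210 > 100
  N4 sheds 140 MW: no online neighbours, lost.
  N5 sheds 100 MW to N23: 100 each.
    N23: 60+100 = 160 > 120
Round 4 — N23, N7 trip offline.
  N23 sheds 160 MW: no online neighbours, lost.
  N7 sheds 210 MW: no online neighbours, lost.
No further trips.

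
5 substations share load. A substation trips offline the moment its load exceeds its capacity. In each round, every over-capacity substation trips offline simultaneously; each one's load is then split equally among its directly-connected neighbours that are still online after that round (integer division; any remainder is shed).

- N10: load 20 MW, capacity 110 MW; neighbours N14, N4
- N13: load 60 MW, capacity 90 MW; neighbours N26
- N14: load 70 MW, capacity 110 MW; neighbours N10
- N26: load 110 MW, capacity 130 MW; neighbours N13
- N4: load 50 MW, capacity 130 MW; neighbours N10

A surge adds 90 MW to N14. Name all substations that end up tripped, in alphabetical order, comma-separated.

N10, N14, N4

Round 1 — N14 at 160 > 110. N14 trips offline.
  N14 sheds 160 MW to N10: 160 each.
    N10: 20+160 = 180 > 110
Round 2 — N10 trips offline.
  N10 sheds 180 MW to N4: 180 each.
    N4: 50+180 = 230 > 130
Round 3 — N4 trips offline.
  N4 sheds 230 MW: no online neighbours, lost.
No further trips.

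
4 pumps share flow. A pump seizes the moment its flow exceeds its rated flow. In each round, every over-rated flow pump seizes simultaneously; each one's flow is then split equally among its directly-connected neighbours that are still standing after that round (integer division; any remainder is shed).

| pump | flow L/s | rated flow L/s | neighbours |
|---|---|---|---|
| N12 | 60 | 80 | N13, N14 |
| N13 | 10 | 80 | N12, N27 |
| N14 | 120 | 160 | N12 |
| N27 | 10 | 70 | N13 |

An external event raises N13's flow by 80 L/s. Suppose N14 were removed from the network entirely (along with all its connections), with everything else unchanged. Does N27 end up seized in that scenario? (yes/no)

With N14 removed:
Round 1 — N13 at 90 > 80. N13 seizes.
  N13 sheds 90 L/s to N12, N27: 45 each.
    N12: 60+45 = 105 > 80
    N27: 10+45 = 55 ≤ 70
Round 2 — N12 seizes.
  N12 sheds 105 L/s: no online neighbours, lost.
No further seizures.

no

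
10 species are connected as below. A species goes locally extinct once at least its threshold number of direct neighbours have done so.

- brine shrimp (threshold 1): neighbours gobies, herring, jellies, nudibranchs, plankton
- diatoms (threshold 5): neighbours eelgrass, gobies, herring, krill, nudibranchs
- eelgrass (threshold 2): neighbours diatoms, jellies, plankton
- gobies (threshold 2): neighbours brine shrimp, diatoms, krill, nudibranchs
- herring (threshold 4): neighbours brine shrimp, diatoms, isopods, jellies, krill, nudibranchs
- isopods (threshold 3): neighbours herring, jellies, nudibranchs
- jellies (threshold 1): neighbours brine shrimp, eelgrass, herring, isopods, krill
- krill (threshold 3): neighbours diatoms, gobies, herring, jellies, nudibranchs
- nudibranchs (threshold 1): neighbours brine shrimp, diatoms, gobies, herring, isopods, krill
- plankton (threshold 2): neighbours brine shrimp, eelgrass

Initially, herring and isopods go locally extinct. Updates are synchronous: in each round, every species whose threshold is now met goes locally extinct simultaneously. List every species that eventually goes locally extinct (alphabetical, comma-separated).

Round 1 — herring, isopods go locally extinct (initial).
Round 2 — checking thresholds:
  brine shrimp: 1 of 5 neighbours ≥ 1, goes locally extinct.
  diatoms: 1 of 5 neighbours < 5, below threshold.
  jellies: 2 of 5 neighbours ≥ 1, goes locally extinct.
  krill: 1 of 5 neighbours < 3, below threshold.
  nudibranchs: 2 of 6 neighbours ≥ 1, goes locally extinct.
Round 3 — checking thresholds:
  diatoms: 2 of 5 neighbours < 5, below threshold.
  eelgrass: 1 of 3 neighbours < 2, below threshold.
  gobies: 2 of 4 neighbours ≥ 2, goes locally extinct.
  krill: 3 of 5 neighbours ≥ 3, goes locally extinct.
  plankton: 1 of 2 neighbours < 2, below threshold.
Round 4 — no new extinctions; cascade stops.

brine shrimp, gobies, herring, isopods, jellies, krill, nudibranchs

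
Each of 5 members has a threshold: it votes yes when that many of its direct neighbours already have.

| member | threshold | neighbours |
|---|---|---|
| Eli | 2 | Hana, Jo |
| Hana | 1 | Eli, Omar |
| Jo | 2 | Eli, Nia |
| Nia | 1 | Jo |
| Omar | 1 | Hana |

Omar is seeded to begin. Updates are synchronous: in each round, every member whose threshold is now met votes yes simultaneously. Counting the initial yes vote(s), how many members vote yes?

Round 1 — Omar votes yes (initial).
Round 2 — checking thresholds:
  Hana: 1 of 2 neighbours ≥ 1, votes yes.
Round 3 — no new yes votes; cascade stops.

2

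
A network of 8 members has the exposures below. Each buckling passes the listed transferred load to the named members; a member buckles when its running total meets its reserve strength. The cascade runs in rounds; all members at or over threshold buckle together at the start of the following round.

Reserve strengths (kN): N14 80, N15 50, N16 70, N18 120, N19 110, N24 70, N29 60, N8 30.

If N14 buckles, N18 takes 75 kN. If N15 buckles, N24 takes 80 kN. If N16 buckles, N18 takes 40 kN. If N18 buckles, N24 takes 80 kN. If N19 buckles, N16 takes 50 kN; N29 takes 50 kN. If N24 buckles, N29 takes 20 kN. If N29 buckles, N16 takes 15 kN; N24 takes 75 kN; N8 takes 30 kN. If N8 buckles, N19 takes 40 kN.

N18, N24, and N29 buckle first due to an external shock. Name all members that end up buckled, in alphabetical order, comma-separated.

N18, N24, N29, N8

Round 1 — N18, N24, N29 buckle (initial).
  N16: +15 → 15 < 70
  N8: +30 → 30 ≥ 30
Round 2 — N8 buckles.
  N19: +40 → 40 < 110
No further bucklings.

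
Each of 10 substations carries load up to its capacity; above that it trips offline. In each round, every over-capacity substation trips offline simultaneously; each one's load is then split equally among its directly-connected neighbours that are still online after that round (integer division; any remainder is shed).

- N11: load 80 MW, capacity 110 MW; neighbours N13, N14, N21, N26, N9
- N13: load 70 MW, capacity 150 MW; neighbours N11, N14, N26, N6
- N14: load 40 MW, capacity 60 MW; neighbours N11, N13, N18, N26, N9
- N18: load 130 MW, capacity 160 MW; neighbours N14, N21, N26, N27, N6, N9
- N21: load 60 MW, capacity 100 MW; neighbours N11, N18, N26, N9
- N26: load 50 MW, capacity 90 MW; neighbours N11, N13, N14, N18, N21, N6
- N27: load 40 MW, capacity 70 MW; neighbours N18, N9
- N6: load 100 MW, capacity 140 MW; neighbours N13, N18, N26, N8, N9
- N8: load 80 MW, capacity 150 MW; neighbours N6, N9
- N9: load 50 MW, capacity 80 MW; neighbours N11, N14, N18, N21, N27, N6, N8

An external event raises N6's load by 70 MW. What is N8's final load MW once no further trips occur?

Round 1 — N6 at 170 > 140. N6 trips offline.
  N6 sheds 170 MW to N13, N18, N26, N8, N9: 34 each.
    N13: 70+34 = 104 ≤ 150
    N18: 130+34 = 164 > 160
    N26: 50+34 = 84 ≤ 90
    N8: 80+34 = 114 ≤ 150
    N9: 50+34 = 84 > 80
Round 2 — N18, N9 trip offline.
  N18 sheds 164 MW to N14, N21, N26, N27: 41 each.
    N14: 40+41 = 81 > 60
    N21: 60+41 = 101 > 100
    N26: 84+41 = 125 > 90
    N27: 40+41 = 81 > 70
  N9 sheds 84 MW to N11, N14, N21, N27, N8: 16 each (4 lost).
    N11: 80+16 = 96 ≤ 110
    N14: 81+16 = 97 > 60
    N21: 101+16 = 117 > 100
    N27: 81+16 = 97 > 70
    N8: 114+16 = 130 ≤ 150
Round 3 — N14, N21, N26, N27 trip offline.
  N14 sheds 97 MW to N11, N13: 48 each (1 lost).
    N11: 96+48 = 144 > 110
    N13: 104+48 = 152 > 150
  N21 sheds 117 MW to N11: 117 each.
    N11: 144+117 = 261 > 110
  N26 sheds 125 MW to N11, N13: 62 each (1 lost).
    N11: 261+62 = 323 > 110
    N13: 152+62 = 214 > 150
  N27 sheds 97 MW: no online neighbours, lost.
Round 4 — N11, N13 trip offline.
  N11 sheds 323 MW: no online neighbours, lost.
  N13 sheds 214 MW: no online neighbours, lost.
No further trips.

130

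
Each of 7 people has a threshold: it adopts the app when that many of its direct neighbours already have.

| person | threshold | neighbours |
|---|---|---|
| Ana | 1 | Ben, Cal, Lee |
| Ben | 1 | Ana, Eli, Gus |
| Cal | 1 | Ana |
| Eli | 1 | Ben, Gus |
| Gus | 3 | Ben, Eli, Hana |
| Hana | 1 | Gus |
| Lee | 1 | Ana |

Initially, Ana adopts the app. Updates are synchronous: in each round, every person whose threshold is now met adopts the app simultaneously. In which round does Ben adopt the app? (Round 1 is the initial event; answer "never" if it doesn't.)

2

Round 1 — Ana adopts the app (initial).
Round 2 — checking thresholds:
  Ben: 1 of 3 neighbours ≥ 1, adopts the app.
  Cal: 1 of 1 neighbours ≥ 1, adopts the app.
  Lee: 1 of 1 neighbours ≥ 1, adopts the app.
Round 3 — checking thresholds:
  Eli: 1 of 2 neighbours ≥ 1, adopts the app.
  Gus: 1 of 3 neighbours < 3, not yet.
Round 4 — no new adoptions; cascade stops.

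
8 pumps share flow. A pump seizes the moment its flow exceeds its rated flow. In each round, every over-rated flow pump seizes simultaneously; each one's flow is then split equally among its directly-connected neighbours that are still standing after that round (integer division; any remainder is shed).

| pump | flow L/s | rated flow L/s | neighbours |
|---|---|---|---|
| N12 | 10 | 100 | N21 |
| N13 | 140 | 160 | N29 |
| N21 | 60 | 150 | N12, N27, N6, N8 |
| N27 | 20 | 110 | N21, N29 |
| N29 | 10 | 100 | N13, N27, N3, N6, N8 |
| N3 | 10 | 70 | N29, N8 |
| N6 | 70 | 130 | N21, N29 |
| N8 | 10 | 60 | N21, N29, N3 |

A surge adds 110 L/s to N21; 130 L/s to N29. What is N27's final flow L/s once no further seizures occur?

Round 1 — N21 at 170 > 150; N29 at 140 > 100. N21, N29 seize.
  N21 sheds 170 L/s to N12, N27, N6, N8: 42 each (2 lost).
    N12: 10+42 = 52 ≤ 100
    N27: 20+42 = 62 ≤ 110
    N6: 70+42 = 112 ≤ 130
    N8: 10+42 = 52 ≤ 60
  N29 sheds 140 L/s to N13, N27, N3, N6, N8: 28 each.
    N13: 140+28 = 168 > 160
    N27: 62+28 = 90 ≤ 110
    N3: 10+28 = 38 ≤ 70
    N6: 112+28 = 140 > 130
    N8: 52+28 = 80 > 60
Round 2 — N13, N6, N8 seize.
  N13 sheds 168 L/s: no online neighbours, lost.
  N6 sheds 140 L/s: no online neighbours, lost.
  N8 sheds 80 L/s to N3: 80 each.
    N3: 38+80 = 118 > 70
Round 3 — N3 seizes.
  N3 sheds 118 L/s: no online neighbours, lost.
No further seizures.

90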